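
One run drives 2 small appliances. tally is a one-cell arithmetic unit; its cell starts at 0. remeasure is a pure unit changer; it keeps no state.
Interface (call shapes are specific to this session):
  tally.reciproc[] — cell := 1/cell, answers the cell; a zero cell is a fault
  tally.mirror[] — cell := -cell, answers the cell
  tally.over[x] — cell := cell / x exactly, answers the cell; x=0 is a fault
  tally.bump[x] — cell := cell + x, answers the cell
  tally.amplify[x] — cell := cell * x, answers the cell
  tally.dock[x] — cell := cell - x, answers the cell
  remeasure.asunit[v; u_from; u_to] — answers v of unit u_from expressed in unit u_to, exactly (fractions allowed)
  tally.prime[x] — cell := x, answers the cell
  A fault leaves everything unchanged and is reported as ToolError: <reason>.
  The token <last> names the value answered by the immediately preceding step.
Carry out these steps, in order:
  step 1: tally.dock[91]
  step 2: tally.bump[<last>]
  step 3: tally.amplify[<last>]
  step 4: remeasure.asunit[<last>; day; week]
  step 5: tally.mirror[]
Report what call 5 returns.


Answer: -33124

Derivation:
-> dock(91)
<- -91
-> bump(<last>)
<- -182
-> amplify(<last>)
<- 33124
-> asunit(<last>, day, week)
<- 4732
-> mirror()
<- -33124


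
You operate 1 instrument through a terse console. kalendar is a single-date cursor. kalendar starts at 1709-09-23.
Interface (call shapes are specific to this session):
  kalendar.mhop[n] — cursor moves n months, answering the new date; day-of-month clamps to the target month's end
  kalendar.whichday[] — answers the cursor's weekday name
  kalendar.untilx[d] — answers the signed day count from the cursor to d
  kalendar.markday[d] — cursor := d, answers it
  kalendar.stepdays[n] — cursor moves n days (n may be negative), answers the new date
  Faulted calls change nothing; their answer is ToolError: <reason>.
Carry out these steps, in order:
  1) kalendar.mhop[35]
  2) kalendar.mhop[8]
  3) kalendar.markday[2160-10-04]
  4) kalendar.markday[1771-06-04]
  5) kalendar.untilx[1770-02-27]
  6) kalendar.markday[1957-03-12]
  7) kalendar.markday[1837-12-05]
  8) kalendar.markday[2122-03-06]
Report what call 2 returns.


>> kalendar.mhop(n→35)
<< 1712-08-23
>> kalendar.mhop(n→8)
<< 1713-04-23
>> kalendar.markday(d→2160-10-04)
<< 2160-10-04
>> kalendar.markday(d→1771-06-04)
<< 1771-06-04
>> kalendar.untilx(d→1770-02-27)
<< -462
>> kalendar.markday(d→1957-03-12)
<< 1957-03-12
>> kalendar.markday(d→1837-12-05)
<< 1837-12-05
>> kalendar.markday(d→2122-03-06)
<< 2122-03-06

Answer: 1713-04-23


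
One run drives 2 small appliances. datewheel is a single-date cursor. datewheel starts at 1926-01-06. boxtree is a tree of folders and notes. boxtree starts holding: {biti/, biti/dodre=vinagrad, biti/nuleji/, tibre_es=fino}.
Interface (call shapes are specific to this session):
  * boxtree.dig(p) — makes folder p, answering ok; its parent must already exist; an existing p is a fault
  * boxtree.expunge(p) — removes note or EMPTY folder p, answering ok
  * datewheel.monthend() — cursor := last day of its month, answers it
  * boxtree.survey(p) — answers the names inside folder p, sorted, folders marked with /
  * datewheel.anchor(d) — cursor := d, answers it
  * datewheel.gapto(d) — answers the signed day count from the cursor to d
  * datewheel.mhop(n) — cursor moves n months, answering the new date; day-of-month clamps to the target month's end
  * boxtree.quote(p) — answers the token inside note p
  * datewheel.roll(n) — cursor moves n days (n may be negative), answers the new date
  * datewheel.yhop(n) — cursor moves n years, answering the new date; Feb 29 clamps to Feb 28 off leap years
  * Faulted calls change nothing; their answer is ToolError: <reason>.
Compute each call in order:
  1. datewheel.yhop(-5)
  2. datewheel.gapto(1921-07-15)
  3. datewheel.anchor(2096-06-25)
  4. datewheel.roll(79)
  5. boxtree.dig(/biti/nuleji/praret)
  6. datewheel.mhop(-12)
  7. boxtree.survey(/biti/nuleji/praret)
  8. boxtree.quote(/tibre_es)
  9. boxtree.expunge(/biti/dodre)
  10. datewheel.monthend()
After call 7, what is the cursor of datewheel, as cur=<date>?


>>> datewheel.yhop -5
[out] 1921-01-06
>>> datewheel.gapto 1921-07-15
[out] 190
>>> datewheel.anchor 2096-06-25
[out] 2096-06-25
>>> datewheel.roll 79
[out] 2096-09-12
>>> boxtree.dig /biti/nuleji/praret
[out] ok
>>> datewheel.mhop -12
[out] 2095-09-12
>>> boxtree.survey /biti/nuleji/praret
[out] []
>>> boxtree.quote /tibre_es
[out] fino
>>> boxtree.expunge /biti/dodre
[out] ok
>>> datewheel.monthend
[out] 2095-09-30

Answer: cur=2095-09-12


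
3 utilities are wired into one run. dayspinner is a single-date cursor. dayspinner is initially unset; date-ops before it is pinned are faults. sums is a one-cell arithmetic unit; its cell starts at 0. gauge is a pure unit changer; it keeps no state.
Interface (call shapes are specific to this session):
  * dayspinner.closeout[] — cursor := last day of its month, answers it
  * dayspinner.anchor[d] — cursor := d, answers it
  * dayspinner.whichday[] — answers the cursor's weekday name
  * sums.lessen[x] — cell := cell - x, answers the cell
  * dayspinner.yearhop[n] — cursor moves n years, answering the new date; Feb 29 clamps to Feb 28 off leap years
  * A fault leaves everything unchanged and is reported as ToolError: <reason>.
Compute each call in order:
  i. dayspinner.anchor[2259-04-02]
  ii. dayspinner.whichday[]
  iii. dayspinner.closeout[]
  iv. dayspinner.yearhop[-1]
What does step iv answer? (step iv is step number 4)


I call dayspinner.anchor(d=2259-04-02), and see 2259-04-02.
Calling dayspinner.whichday, and see Saturday.
Calling dayspinner.closeout(), → 2259-04-30.
I call dayspinner.yearhop(n=-1), and observe 2258-04-30.

Answer: 2258-04-30


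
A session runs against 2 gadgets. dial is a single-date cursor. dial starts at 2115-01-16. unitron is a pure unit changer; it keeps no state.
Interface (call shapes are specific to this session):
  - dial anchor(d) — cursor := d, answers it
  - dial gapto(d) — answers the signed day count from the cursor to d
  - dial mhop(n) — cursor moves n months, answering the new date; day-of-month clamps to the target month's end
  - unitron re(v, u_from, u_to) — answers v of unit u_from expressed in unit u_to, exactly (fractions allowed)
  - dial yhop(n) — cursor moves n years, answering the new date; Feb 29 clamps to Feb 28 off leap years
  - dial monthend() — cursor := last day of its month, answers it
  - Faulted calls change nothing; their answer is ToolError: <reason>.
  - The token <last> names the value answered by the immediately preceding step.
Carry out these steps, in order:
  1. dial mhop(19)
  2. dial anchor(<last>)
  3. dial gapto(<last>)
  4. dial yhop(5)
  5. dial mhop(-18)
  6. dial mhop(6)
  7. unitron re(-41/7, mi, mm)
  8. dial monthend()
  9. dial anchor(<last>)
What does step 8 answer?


! 1. dial mhop(n='19') -> 2116-08-16
! 2. dial anchor(d='<last>') -> 2116-08-16
! 3. dial gapto(d='<last>') -> 0
! 4. dial yhop(n='5') -> 2121-08-16
! 5. dial mhop(n='-18') -> 2120-02-16
! 6. dial mhop(n='6') -> 2120-08-16
! 7. unitron re(v='-41/7', u_from='mi', u_to='mm') -> -65983104/7
! 8. dial monthend() -> 2120-08-31
! 9. dial anchor(d='<last>') -> 2120-08-31

Answer: 2120-08-31


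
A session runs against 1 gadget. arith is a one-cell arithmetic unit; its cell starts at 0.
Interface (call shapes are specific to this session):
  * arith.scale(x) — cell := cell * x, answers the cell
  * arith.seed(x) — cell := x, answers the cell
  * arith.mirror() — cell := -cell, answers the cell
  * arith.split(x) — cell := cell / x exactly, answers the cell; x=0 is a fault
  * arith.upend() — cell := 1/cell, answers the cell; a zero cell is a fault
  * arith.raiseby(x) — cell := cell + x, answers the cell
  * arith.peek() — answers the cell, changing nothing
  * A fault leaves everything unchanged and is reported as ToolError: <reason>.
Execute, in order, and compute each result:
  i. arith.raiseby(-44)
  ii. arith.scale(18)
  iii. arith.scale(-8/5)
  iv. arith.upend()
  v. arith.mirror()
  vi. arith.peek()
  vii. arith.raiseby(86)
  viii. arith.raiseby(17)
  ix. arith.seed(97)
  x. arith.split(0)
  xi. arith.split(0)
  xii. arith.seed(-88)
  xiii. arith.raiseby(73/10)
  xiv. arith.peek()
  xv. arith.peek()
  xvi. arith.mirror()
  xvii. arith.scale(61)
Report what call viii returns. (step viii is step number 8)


Answer: 652603/6336

Derivation:
# 1. arith.raiseby(x→-44) -> -44
# 2. arith.scale(x→18) -> -792
# 3. arith.scale(x→-8/5) -> 6336/5
# 4. arith.upend() -> 5/6336
# 5. arith.mirror() -> -5/6336
# 6. arith.peek() -> -5/6336
# 7. arith.raiseby(x→86) -> 544891/6336
# 8. arith.raiseby(x→17) -> 652603/6336
# 9. arith.seed(x→97) -> 97
# 10. arith.split(x→0) -> ToolError: division by zero
# 11. arith.split(x→0) -> ToolError: division by zero
# 12. arith.seed(x→-88) -> -88
# 13. arith.raiseby(x→73/10) -> -807/10
# 14. arith.peek() -> -807/10
# 15. arith.peek() -> -807/10
# 16. arith.mirror() -> 807/10
# 17. arith.scale(x→61) -> 49227/10


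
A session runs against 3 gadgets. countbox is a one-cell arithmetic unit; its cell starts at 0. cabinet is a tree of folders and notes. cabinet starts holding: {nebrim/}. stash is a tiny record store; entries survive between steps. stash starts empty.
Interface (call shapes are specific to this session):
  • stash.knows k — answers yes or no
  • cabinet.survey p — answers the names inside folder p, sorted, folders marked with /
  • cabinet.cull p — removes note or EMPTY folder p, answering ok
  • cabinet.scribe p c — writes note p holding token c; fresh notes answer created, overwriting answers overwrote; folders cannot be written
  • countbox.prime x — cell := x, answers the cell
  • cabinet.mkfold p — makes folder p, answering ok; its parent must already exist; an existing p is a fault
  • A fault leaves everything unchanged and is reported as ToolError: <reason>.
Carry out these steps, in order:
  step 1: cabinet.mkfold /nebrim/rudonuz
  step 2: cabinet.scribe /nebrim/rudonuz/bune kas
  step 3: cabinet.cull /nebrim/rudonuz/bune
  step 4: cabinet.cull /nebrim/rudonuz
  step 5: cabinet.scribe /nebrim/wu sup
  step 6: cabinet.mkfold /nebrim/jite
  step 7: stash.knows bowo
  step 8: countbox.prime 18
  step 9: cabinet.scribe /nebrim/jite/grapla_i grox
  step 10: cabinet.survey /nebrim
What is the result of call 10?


% cabinet.mkfold p: /nebrim/rudonuz
  ok
% cabinet.scribe p: /nebrim/rudonuz/bune c: kas
  created
% cabinet.cull p: /nebrim/rudonuz/bune
  ok
% cabinet.cull p: /nebrim/rudonuz
  ok
% cabinet.scribe p: /nebrim/wu c: sup
  created
% cabinet.mkfold p: /nebrim/jite
  ok
% stash.knows k: bowo
  no
% countbox.prime x: 18
  18
% cabinet.scribe p: /nebrim/jite/grapla_i c: grox
  created
% cabinet.survey p: /nebrim
  [jite/, wu]

Answer: [jite/, wu]


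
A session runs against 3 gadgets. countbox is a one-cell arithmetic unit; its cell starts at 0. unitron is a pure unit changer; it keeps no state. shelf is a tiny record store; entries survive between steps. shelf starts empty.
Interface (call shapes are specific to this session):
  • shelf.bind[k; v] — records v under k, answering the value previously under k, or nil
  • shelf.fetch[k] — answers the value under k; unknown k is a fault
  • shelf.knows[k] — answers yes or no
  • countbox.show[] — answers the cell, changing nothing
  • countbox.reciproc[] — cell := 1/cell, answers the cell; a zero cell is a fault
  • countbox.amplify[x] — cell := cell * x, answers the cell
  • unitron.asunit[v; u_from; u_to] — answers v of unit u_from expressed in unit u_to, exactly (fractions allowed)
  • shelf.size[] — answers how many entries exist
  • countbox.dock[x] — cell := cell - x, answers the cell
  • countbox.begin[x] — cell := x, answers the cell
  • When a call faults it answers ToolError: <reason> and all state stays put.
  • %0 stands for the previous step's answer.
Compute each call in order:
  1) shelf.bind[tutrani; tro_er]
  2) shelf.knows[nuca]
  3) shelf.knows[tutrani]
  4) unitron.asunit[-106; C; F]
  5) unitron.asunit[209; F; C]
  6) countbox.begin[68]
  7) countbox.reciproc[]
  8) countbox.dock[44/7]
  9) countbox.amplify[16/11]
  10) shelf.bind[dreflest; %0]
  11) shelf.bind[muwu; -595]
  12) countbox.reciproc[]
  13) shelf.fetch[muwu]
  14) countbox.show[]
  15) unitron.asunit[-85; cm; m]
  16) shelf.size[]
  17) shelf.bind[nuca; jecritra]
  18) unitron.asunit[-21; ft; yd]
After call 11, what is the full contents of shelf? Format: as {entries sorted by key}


# 1. bind(tutrani, tro_er) -> nil
# 2. knows(nuca) -> no
# 3. knows(tutrani) -> yes
# 4. asunit(-106, C, F) -> -794/5
# 5. asunit(209, F, C) -> 295/3
# 6. begin(68) -> 68
# 7. reciproc() -> 1/68
# 8. dock(44/7) -> -2985/476
# 9. amplify(16/11) -> -11940/1309
# 10. bind(dreflest, %0) -> nil
# 11. bind(muwu, -595) -> nil
# 12. reciproc() -> -1309/11940
# 13. fetch(muwu) -> -595
# 14. show() -> -1309/11940
# 15. asunit(-85, cm, m) -> -17/20
# 16. size() -> 3
# 17. bind(nuca, jecritra) -> nil
# 18. asunit(-21, ft, yd) -> -7

Answer: {dreflest=-11940/1309, muwu=-595, tutrani=tro_er}


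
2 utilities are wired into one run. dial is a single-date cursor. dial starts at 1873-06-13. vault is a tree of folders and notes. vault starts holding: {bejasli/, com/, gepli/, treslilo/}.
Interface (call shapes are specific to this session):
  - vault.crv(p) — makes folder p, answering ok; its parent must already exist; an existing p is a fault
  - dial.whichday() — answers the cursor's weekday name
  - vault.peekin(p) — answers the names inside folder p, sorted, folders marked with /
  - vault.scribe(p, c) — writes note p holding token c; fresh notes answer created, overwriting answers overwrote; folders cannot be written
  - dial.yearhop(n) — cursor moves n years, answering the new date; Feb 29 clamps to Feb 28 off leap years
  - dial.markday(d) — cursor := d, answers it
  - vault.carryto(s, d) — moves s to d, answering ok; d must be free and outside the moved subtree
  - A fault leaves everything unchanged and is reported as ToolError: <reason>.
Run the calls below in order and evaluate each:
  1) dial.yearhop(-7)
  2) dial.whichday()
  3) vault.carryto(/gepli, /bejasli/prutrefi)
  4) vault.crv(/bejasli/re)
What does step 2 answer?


Answer: Wednesday

Derivation:
·→ dial.yearhop(n=-7)
·← 1866-06-13
·→ dial.whichday()
·← Wednesday
·→ vault.carryto(s=/gepli, d=/bejasli/prutrefi)
·← ok
·→ vault.crv(p=/bejasli/re)
·← ok


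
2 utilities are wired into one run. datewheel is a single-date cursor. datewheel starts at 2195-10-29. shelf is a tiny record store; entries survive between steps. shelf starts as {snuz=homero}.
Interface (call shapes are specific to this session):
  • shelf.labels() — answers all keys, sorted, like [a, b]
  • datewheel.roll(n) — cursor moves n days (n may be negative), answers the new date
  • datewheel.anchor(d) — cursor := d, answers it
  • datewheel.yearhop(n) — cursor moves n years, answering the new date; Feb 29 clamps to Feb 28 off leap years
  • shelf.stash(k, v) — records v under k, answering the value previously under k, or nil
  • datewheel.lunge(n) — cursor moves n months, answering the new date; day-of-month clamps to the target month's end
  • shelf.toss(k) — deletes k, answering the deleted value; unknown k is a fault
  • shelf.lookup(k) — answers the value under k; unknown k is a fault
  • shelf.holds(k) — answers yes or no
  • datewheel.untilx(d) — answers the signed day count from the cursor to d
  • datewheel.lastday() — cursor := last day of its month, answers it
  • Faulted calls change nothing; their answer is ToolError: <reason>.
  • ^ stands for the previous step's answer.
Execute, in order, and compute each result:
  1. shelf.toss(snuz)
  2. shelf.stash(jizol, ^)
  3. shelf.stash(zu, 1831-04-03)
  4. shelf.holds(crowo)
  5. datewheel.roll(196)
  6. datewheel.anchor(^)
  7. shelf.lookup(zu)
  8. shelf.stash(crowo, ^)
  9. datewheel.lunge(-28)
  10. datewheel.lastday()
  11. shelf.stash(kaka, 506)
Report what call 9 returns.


==> shelf.toss(snuz)
<== homero
==> shelf.stash(jizol, ^)
<== nil
==> shelf.stash(zu, 1831-04-03)
<== nil
==> shelf.holds(crowo)
<== no
==> datewheel.roll(196)
<== 2196-05-12
==> datewheel.anchor(^)
<== 2196-05-12
==> shelf.lookup(zu)
<== 1831-04-03
==> shelf.stash(crowo, ^)
<== nil
==> datewheel.lunge(-28)
<== 2194-01-12
==> datewheel.lastday()
<== 2194-01-31
==> shelf.stash(kaka, 506)
<== nil

Answer: 2194-01-12


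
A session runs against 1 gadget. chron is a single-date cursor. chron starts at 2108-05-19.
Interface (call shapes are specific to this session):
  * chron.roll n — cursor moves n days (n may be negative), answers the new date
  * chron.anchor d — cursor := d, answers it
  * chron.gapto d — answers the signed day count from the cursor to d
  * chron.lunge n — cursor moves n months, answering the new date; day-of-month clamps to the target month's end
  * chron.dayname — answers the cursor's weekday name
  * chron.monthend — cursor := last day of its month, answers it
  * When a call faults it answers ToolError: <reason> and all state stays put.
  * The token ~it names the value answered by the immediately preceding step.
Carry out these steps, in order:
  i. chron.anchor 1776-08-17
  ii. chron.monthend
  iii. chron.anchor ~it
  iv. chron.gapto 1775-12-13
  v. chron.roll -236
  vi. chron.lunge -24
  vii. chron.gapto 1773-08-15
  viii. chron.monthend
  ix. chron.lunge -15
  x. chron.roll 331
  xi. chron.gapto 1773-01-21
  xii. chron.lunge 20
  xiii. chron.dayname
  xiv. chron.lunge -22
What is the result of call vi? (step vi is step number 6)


Answer: 1774-01-08

Derivation:
Next I call anchor with d: 1776-08-17, yielding 1776-08-17.
Using monthend(), and observe 1776-08-31.
Using anchor with d: ~it, and observe 1776-08-31.
I invoke gapto with d: 1775-12-13, — result: -262.
Calling roll with n: -236: 1776-01-08.
Calling lunge with n: -24, and observe 1774-01-08.
I use gapto with d: 1773-08-15, and observe -146.
Calling monthend(), and observe 1774-01-31.
Invoking lunge with n: -15, yielding 1772-10-31.
Calling roll with n: 331, and see 1773-09-27.
I call gapto with d: 1773-01-21, and observe -249.
I invoke lunge with n: 20, and observe 1775-05-27.
Using dayname(), giving Saturday.
Calling lunge with n: -22, giving 1773-07-27.


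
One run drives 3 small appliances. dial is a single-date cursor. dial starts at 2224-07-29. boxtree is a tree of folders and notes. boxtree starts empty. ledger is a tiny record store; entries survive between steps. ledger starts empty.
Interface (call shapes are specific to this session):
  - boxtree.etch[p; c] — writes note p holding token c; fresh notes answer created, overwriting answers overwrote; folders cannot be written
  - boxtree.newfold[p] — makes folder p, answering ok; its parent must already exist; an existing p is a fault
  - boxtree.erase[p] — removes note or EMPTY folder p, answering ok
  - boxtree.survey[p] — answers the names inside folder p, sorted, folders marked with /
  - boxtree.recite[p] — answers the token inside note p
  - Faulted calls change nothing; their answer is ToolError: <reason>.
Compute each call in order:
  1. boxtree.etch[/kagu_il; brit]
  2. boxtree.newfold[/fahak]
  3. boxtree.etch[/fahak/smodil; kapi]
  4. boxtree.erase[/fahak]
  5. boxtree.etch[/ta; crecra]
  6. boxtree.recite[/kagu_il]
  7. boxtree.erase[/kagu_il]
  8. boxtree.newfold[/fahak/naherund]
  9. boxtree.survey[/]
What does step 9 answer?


Answer: [fahak/, ta]

Derivation:
! etch(p: /kagu_il, c: brit) => created
! newfold(p: /fahak) => ok
! etch(p: /fahak/smodil, c: kapi) => created
! erase(p: /fahak) => ToolError: not empty
! etch(p: /ta, c: crecra) => created
! recite(p: /kagu_il) => brit
! erase(p: /kagu_il) => ok
! newfold(p: /fahak/naherund) => ok
! survey(p: /) => [fahak/, ta]


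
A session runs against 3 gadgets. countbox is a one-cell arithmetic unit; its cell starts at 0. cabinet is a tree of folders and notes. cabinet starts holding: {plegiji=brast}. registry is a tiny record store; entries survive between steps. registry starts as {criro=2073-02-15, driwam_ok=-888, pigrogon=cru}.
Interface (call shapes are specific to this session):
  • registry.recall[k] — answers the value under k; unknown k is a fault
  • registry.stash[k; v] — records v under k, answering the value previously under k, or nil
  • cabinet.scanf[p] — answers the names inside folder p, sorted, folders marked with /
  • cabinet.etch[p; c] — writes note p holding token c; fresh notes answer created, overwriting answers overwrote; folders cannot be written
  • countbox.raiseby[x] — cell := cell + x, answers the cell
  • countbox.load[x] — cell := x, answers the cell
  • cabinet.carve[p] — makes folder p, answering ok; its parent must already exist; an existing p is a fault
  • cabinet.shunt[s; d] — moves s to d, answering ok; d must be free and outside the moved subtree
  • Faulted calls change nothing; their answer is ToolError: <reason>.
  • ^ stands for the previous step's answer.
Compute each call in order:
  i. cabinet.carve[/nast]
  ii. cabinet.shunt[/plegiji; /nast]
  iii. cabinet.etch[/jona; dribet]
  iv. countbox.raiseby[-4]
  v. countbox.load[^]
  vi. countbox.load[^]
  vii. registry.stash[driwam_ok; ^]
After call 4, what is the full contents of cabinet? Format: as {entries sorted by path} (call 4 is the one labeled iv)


>> cabinet.carve(p='/nast')
<< ok
>> cabinet.shunt(s='/plegiji', d='/nast')
<< ToolError: exists
>> cabinet.etch(p='/jona', c='dribet')
<< created
>> countbox.raiseby(x='-4')
<< -4
>> countbox.load(x='^')
<< -4
>> countbox.load(x='^')
<< -4
>> registry.stash(k='driwam_ok', v='^')
<< -888

Answer: {jona=dribet, nast/, plegiji=brast}


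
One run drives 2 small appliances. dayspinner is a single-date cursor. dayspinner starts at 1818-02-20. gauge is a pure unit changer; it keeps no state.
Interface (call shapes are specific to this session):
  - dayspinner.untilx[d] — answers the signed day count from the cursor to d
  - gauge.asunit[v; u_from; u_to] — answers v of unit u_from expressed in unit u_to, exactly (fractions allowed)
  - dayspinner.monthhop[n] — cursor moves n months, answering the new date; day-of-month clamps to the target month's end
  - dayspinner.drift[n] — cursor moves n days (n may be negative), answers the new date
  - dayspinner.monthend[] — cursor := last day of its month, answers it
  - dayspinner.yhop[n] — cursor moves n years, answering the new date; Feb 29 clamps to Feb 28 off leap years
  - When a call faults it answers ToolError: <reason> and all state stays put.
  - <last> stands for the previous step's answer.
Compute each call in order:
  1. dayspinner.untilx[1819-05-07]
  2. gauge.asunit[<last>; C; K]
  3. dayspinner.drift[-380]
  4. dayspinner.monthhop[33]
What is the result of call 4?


Answer: 1819-11-05

Derivation:
Act: dayspinner.untilx[d: 1819-05-07]
Obs: 441
Act: gauge.asunit[v: <last>; u_from: C; u_to: K]
Obs: 14283/20
Act: dayspinner.drift[n: -380]
Obs: 1817-02-05
Act: dayspinner.monthhop[n: 33]
Obs: 1819-11-05


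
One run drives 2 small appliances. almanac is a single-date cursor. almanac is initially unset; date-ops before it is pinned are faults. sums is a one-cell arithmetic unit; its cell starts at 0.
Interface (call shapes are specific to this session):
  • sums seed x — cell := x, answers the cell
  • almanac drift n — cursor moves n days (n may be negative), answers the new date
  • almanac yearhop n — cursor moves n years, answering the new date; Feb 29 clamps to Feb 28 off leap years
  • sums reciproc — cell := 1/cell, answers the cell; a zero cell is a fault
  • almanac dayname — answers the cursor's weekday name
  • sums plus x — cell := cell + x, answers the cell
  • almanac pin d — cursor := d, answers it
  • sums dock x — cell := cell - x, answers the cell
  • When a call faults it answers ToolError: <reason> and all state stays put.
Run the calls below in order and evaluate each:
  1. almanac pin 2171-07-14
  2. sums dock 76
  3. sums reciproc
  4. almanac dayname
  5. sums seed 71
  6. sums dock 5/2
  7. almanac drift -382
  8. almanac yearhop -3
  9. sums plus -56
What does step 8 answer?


I run almanac pin with 2171-07-14, which returns 2171-07-14.
Invoking sums dock with 76, yielding -76.
Now I run sums reciproc(), and see -1/76.
I invoke almanac dayname, giving Sunday.
Invoking sums seed with 71, → 71.
Calling sums dock with 5/2, which returns 137/2.
Then almanac drift with -382, yielding 2170-06-27.
I call almanac yearhop with -3, and observe 2167-06-27.
Invoking sums plus with -56, and see 25/2.

Answer: 2167-06-27


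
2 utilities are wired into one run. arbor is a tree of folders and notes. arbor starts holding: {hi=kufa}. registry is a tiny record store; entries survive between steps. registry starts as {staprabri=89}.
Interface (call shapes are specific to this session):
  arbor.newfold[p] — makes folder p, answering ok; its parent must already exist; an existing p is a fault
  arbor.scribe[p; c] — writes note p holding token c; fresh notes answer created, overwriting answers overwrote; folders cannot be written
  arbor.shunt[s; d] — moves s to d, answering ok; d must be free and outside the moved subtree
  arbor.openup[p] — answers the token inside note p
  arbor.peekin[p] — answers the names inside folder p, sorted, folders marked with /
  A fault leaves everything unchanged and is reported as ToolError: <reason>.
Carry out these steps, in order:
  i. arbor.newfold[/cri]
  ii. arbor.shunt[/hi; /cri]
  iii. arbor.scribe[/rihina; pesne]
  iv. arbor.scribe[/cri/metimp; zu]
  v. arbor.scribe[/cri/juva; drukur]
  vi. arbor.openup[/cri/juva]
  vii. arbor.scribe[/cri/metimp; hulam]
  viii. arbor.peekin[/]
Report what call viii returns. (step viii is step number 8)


Answer: [cri/, hi, rihina]

Derivation:
·→ arbor.newfold(p='/cri')
·← ok
·→ arbor.shunt(s='/hi', d='/cri')
·← ToolError: exists
·→ arbor.scribe(p='/rihina', c='pesne')
·← created
·→ arbor.scribe(p='/cri/metimp', c='zu')
·← created
·→ arbor.scribe(p='/cri/juva', c='drukur')
·← created
·→ arbor.openup(p='/cri/juva')
·← drukur
·→ arbor.scribe(p='/cri/metimp', c='hulam')
·← overwrote
·→ arbor.peekin(p='/')
·← [cri/, hi, rihina]


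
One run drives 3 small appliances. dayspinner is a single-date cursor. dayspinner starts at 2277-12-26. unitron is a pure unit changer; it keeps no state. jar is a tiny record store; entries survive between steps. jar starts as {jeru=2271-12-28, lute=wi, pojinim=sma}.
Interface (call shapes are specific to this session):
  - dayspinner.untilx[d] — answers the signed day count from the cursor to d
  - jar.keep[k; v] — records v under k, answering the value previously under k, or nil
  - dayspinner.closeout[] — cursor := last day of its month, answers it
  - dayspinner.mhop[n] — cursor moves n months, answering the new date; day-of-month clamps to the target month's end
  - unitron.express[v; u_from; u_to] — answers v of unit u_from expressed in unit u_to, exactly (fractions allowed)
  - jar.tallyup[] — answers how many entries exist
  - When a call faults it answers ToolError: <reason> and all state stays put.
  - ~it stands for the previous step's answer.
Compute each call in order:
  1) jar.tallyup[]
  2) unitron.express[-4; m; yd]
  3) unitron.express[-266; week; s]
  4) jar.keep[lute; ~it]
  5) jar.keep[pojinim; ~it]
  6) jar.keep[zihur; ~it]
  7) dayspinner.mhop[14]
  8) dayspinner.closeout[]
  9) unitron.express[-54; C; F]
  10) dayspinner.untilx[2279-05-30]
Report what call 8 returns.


Answer: 2279-02-28

Derivation:
Do: jar.tallyup[]
See: 3
Do: unitron.express[v='-4'; u_from='m'; u_to='yd']
See: -5000/1143
Do: unitron.express[v='-266'; u_from='week'; u_to='s']
See: -160876800
Do: jar.keep[k='lute'; v='~it']
See: wi
Do: jar.keep[k='pojinim'; v='~it']
See: sma
Do: jar.keep[k='zihur'; v='~it']
See: nil
Do: dayspinner.mhop[n='14']
See: 2279-02-26
Do: dayspinner.closeout[]
See: 2279-02-28
Do: unitron.express[v='-54'; u_from='C'; u_to='F']
See: -326/5
Do: dayspinner.untilx[d='2279-05-30']
See: 91


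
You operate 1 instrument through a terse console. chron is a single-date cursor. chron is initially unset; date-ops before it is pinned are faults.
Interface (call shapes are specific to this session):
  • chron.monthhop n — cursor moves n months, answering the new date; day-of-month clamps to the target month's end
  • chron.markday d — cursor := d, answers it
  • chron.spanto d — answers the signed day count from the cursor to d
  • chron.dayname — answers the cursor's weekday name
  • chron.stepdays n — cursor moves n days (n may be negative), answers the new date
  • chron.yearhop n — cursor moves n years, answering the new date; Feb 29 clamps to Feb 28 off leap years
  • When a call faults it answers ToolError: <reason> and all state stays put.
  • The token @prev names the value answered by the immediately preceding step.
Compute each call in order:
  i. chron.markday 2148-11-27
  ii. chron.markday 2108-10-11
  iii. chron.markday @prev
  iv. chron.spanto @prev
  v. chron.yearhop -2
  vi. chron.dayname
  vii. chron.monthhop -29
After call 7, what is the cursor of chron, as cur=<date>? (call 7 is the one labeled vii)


Answer: cur=2104-05-11

Derivation:
→ chron.markday(d=2148-11-27)
← 2148-11-27
→ chron.markday(d=2108-10-11)
← 2108-10-11
→ chron.markday(d=@prev)
← 2108-10-11
→ chron.spanto(d=@prev)
← 0
→ chron.yearhop(n=-2)
← 2106-10-11
→ chron.dayname()
← Monday
→ chron.monthhop(n=-29)
← 2104-05-11


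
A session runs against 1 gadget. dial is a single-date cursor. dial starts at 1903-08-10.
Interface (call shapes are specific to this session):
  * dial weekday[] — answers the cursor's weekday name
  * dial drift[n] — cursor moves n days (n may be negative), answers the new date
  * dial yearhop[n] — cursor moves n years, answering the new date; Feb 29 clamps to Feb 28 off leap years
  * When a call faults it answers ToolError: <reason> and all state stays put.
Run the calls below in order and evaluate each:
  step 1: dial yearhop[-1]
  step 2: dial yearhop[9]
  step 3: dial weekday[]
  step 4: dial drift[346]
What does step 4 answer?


I use dial yearhop on -1, — result: 1902-08-10.
I run dial yearhop on 9, and see 1911-08-10.
I run dial weekday(), → Thursday.
Using dial drift on 346, which returns 1912-07-21.

Answer: 1912-07-21


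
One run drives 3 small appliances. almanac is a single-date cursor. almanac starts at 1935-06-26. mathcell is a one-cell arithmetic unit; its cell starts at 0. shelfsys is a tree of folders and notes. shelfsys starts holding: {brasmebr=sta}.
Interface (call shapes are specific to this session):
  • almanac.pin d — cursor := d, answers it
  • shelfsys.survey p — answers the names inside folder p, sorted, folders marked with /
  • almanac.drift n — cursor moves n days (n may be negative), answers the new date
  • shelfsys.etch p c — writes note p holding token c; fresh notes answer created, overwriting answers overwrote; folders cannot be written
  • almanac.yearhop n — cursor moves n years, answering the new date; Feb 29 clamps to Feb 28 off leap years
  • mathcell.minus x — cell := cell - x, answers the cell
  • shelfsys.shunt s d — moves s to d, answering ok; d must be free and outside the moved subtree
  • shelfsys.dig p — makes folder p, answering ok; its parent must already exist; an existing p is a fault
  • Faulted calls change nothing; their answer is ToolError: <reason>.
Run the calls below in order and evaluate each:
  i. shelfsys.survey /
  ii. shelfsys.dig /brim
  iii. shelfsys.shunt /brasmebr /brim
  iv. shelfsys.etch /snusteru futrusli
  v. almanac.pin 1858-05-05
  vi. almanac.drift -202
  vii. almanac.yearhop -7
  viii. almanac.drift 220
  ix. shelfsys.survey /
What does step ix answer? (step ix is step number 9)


[in] shelfsys.survey p=/
  [brasmebr]
[in] shelfsys.dig p=/brim
  ok
[in] shelfsys.shunt s=/brasmebr d=/brim
  ToolError: exists
[in] shelfsys.etch p=/snusteru c=futrusli
  created
[in] almanac.pin d=1858-05-05
  1858-05-05
[in] almanac.drift n=-202
  1857-10-15
[in] almanac.yearhop n=-7
  1850-10-15
[in] almanac.drift n=220
  1851-05-23
[in] shelfsys.survey p=/
  [brasmebr, brim/, snusteru]

Answer: [brasmebr, brim/, snusteru]


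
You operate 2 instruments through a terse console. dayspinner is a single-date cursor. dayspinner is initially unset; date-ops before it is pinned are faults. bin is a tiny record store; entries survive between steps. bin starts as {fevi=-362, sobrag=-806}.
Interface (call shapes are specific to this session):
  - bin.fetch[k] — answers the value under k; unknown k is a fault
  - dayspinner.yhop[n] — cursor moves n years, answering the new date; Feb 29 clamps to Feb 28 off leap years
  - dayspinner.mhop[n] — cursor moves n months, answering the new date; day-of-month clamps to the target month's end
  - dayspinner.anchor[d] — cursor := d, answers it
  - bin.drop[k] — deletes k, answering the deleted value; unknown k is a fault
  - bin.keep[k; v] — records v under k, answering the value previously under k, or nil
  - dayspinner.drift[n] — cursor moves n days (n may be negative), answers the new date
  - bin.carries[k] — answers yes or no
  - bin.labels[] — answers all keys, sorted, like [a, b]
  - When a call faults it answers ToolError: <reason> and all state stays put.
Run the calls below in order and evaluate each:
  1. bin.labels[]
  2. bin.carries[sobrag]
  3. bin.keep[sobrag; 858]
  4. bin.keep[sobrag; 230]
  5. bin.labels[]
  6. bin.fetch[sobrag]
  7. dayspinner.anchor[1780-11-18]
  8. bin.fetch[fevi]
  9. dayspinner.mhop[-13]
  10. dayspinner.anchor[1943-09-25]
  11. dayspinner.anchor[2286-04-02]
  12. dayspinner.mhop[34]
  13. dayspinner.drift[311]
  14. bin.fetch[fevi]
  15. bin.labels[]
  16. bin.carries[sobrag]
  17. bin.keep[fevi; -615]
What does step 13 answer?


Do: labels[]
See: [fevi, sobrag]
Do: carries[k→sobrag]
See: yes
Do: keep[k→sobrag; v→858]
See: -806
Do: keep[k→sobrag; v→230]
See: 858
Do: labels[]
See: [fevi, sobrag]
Do: fetch[k→sobrag]
See: 230
Do: anchor[d→1780-11-18]
See: 1780-11-18
Do: fetch[k→fevi]
See: -362
Do: mhop[n→-13]
See: 1779-10-18
Do: anchor[d→1943-09-25]
See: 1943-09-25
Do: anchor[d→2286-04-02]
See: 2286-04-02
Do: mhop[n→34]
See: 2289-02-02
Do: drift[n→311]
See: 2289-12-10
Do: fetch[k→fevi]
See: -362
Do: labels[]
See: [fevi, sobrag]
Do: carries[k→sobrag]
See: yes
Do: keep[k→fevi; v→-615]
See: -362

Answer: 2289-12-10


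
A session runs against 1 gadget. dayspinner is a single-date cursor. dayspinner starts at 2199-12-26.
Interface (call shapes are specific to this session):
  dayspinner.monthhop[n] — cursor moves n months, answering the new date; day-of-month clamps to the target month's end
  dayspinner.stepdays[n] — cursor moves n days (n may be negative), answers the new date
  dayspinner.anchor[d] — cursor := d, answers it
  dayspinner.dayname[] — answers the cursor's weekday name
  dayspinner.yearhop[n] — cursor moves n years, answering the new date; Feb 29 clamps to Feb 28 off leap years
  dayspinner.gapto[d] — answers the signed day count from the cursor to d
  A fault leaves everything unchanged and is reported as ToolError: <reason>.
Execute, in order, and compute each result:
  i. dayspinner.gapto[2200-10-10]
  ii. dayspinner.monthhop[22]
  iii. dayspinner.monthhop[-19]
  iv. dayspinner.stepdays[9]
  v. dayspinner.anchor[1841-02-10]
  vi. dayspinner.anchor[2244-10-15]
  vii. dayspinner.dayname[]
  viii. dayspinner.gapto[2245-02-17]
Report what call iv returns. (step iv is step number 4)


Answer: 2200-04-04

Derivation:
Invoking dayspinner.gapto(d='2200-10-10'): 288.
Calling dayspinner.monthhop(n='22'), yielding 2201-10-26.
Now I run dayspinner.monthhop(n='-19'), and see 2200-03-26.
Calling dayspinner.stepdays(n='9'), giving 2200-04-04.
Calling dayspinner.anchor(d='1841-02-10'), and observe 1841-02-10.
I use dayspinner.anchor(d='2244-10-15'), → 2244-10-15.
Now I run dayspinner.dayname(), and see Tuesday.
Next I call dayspinner.gapto(d='2245-02-17'), and get 125.


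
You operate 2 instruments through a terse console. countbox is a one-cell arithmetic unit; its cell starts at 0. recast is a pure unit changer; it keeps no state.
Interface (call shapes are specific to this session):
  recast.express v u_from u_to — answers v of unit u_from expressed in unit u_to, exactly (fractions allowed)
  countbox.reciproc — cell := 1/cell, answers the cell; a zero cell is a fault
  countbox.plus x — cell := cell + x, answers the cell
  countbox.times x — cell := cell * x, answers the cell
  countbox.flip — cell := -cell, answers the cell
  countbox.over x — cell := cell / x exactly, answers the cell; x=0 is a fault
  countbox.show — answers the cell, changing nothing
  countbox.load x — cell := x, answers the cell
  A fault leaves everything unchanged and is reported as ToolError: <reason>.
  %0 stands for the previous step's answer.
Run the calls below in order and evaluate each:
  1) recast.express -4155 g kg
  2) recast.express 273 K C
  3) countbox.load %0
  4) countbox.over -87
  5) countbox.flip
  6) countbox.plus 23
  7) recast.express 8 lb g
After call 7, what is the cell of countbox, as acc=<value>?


Answer: acc=13339/580

Derivation:
>>> recast.express v=-4155 u_from=g u_to=kg
[out] -831/200
>>> recast.express v=273 u_from=K u_to=C
[out] -3/20
>>> countbox.load x=%0
[out] -3/20
>>> countbox.over x=-87
[out] 1/580
>>> countbox.flip
[out] -1/580
>>> countbox.plus x=23
[out] 13339/580
>>> recast.express v=8 u_from=lb u_to=g
[out] 45359237/12500


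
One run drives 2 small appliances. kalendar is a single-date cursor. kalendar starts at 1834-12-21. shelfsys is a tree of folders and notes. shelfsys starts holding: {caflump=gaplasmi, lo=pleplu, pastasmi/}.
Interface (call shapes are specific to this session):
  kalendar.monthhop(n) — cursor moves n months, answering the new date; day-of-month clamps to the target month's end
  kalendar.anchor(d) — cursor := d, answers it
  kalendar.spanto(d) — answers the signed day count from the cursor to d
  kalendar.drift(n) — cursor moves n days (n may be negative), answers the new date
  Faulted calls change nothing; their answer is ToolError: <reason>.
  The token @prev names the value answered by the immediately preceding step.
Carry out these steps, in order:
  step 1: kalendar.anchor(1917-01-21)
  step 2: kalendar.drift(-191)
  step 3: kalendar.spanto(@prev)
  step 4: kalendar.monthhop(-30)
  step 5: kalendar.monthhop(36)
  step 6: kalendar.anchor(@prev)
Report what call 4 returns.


Answer: 1914-01-14

Derivation:
→ kalendar.anchor(d=1917-01-21)
← 1917-01-21
→ kalendar.drift(n=-191)
← 1916-07-14
→ kalendar.spanto(d=@prev)
← 0
→ kalendar.monthhop(n=-30)
← 1914-01-14
→ kalendar.monthhop(n=36)
← 1917-01-14
→ kalendar.anchor(d=@prev)
← 1917-01-14


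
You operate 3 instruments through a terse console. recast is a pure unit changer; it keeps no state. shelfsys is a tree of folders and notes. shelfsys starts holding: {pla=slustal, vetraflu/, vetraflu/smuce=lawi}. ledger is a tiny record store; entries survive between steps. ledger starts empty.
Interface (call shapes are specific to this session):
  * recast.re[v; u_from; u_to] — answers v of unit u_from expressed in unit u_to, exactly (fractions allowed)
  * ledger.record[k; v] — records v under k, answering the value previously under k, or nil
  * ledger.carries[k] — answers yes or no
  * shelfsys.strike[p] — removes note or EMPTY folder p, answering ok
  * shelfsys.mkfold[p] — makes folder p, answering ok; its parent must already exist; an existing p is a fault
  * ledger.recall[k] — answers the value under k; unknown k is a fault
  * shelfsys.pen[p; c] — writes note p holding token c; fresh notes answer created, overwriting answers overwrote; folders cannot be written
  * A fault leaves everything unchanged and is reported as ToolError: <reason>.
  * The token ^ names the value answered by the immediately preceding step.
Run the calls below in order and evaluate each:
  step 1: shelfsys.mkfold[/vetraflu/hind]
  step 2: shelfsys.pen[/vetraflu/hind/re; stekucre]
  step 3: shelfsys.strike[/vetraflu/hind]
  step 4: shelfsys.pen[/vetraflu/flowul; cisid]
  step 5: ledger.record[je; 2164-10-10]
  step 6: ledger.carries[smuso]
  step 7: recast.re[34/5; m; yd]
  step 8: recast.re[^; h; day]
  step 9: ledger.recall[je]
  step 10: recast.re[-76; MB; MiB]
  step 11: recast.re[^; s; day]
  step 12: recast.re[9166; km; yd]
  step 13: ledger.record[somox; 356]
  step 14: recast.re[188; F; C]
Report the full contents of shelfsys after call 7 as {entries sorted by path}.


Answer: {pla=slustal, vetraflu/, vetraflu/flowul=cisid, vetraflu/hind/, vetraflu/hind/re=stekucre, vetraflu/smuce=lawi}

Derivation:
I use mkfold with /vetraflu/hind, and see ok.
Calling pen with /vetraflu/hind/re, stekucre, yielding created.
Next I call strike with /vetraflu/hind, and see ToolError: not empty.
Using pen with /vetraflu/flowul, cisid, giving created.
Invoking record with je, 2164-10-10: nil.
I run carries with smuso, which returns no.
I try re with 34/5, m, yd, and observe 8500/1143.
Calling re with ^, h, day, — result: 2125/6858.
Using recall with je, and observe 2164-10-10.
Next I call re with -76, MB, MiB, which returns -296875/4096.
Invoking re with ^, s, day, and get -11875/14155776.
I run re with 9166, km, yd, which returns 11457500000/1143.
I invoke record with somox, 356: nil.
Calling re with 188, F, C, which returns 260/3.
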